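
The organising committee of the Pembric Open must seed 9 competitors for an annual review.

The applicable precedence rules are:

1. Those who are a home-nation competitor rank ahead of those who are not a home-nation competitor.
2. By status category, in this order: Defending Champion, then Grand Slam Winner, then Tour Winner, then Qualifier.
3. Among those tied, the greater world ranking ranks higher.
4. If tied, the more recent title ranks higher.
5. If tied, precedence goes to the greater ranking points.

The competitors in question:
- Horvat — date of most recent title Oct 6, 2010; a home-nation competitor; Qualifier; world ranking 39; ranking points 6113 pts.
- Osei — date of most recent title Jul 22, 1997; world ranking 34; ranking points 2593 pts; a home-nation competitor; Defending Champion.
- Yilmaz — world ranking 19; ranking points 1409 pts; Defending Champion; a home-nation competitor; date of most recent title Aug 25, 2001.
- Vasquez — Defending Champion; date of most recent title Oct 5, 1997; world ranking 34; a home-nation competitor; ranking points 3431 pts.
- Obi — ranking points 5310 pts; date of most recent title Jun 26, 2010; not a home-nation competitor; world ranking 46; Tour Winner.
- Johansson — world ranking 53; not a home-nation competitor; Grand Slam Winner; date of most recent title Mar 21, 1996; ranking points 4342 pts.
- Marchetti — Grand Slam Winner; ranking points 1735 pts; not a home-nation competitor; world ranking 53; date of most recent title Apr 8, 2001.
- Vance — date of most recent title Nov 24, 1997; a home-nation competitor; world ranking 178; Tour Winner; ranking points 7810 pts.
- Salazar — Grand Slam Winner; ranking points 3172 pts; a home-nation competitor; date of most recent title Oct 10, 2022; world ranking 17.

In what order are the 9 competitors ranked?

Vasquez, Osei, Yilmaz, Salazar, Vance, Horvat, Marchetti, Johansson, Obi

By the first rule: Vasquez, Osei, Yilmaz, Salazar, Vance and Horvat (each a home-nation competitor); then Marchetti, Johansson and Obi (each not a home-nation competitor).
Among Vasquez, Osei, Yilmaz, Salazar, Vance and Horvat, by status category: Vasquez, Osei and Yilmaz (Defending Champion) before Salazar (Grand Slam Winner) before Vance (Tour Winner) before Horvat (Qualifier).
Among Vasquez, Osei and Yilmaz, by world ranking (higher first): Vasquez and Osei (34) before Yilmaz (19).
Among Vasquez and Osei, by date of most recent title (later first): Vasquez (Oct 5, 1997) before Osei (Jul 22, 1997).
Among Marchetti, Johansson and Obi, by status category: Marchetti and Johansson (Grand Slam Winner) before Obi (Tour Winner).
Marchetti and Johansson both have world ranking 53, so the next rule applies.
Among Marchetti and Johansson, by date of most recent title (later first): Marchetti (Apr 8, 2001) before Johansson (Mar 21, 1996).
Full order: Vasquez, Osei, Yilmaz, Salazar, Vance, Horvat, Marchetti, Johansson, Obi.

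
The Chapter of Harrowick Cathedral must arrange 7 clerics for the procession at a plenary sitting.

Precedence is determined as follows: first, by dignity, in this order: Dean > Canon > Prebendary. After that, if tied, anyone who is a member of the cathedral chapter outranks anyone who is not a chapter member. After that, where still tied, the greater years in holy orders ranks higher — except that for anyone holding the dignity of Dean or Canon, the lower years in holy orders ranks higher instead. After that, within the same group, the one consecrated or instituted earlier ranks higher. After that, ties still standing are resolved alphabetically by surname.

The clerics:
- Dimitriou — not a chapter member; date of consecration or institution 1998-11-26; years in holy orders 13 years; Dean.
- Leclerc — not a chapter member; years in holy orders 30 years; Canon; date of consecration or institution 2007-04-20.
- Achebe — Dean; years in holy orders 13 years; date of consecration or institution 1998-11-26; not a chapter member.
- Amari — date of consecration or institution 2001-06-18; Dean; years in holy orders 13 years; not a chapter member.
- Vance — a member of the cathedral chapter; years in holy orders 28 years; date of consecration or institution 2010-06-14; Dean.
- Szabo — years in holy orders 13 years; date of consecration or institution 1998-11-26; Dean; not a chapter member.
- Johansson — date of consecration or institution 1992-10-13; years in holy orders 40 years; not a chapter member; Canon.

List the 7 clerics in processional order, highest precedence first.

Vance, Achebe, Dimitriou, Szabo, Amari, Leclerc, Johansson

By dignity: Vance, Achebe, Dimitriou, Szabo and Amari (Dean); then Leclerc and Johansson (Canon).
Among Vance, Achebe, Dimitriou, Szabo and Amari, a member of the cathedral chapter before not a chapter member: Vance (a member of the cathedral chapter) before Achebe, Dimitriou, Szabo and Amari (not a chapter member).
Achebe, Dimitriou, Szabo and Amari all have years in holy orders 13 years, so the next rule applies.
Among Achebe, Dimitriou, Szabo and Amari, by date of consecration or institution (earlier first): Achebe, Dimitriou and Szabo (1998-11-26) before Amari (2001-06-18).
Among Achebe, Dimitriou and Szabo, alphabetically by surname: Achebe before Dimitriou before Szabo.
Leclerc and Johansson are each not a chapter member, so the next rule applies.
Among Leclerc and Johansson, by years in holy orders (lower first) (reversed rule for this group): Leclerc (30 years) before Johansson (40 years).
Full order: Vance, Achebe, Dimitriou, Szabo, Amari, Leclerc, Johansson.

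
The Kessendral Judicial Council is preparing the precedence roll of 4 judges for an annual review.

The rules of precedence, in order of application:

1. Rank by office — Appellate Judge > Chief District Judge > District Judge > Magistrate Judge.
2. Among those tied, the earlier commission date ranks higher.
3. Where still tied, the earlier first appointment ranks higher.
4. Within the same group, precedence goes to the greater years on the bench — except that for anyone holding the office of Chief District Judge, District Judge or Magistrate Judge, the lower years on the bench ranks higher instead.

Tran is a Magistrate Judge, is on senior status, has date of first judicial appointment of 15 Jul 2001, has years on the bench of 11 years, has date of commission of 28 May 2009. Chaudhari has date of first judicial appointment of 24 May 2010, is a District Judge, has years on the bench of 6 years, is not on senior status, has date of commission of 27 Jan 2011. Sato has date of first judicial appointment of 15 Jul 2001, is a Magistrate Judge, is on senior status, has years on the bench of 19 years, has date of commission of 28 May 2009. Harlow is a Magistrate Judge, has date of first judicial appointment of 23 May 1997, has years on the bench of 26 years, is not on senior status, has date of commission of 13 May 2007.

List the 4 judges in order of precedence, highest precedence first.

Chaudhari, Harlow, Tran, Sato

By office: Chaudhari (District Judge); then Harlow, Tran and Sato (Magistrate Judge).
Among Harlow, Tran and Sato, by date of commission (earlier first): Harlow (13 May 2007) before Tran and Sato (28 May 2009).
Tran and Sato both have date of first judicial appointment 15 Jul 2001, so the next rule applies.
Among Tran and Sato, by years on the bench (lower first) (reversed rule for this group): Tran (11 years) before Sato (19 years).
Full order: Chaudhari, Harlow, Tran, Sato.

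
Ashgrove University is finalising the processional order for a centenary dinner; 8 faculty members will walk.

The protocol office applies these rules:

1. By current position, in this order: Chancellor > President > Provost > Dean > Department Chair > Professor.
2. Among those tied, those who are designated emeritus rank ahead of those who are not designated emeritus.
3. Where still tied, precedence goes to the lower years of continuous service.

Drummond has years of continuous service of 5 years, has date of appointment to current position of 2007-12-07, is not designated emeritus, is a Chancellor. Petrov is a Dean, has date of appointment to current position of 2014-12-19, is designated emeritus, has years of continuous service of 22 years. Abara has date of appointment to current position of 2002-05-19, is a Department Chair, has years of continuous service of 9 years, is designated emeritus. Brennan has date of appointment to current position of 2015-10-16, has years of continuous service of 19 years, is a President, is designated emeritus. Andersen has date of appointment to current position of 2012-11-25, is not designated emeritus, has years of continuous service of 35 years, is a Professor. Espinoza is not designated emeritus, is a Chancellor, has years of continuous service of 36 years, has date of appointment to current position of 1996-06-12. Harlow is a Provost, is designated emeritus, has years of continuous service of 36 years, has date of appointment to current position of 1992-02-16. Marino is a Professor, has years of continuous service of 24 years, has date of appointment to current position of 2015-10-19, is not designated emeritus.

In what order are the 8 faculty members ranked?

By current position: Drummond and Espinoza (Chancellor); then Brennan (President); then Harlow (Provost); then Petrov (Dean); then Abara (Department Chair); then Marino and Andersen (Professor).
Drummond and Espinoza are each not designated emeritus, so the next rule applies.
Among Drummond and Espinoza, by years of continuous service (lower first): Drummond (5 years) before Espinoza (36 years).
Marino and Andersen are each not designated emeritus, so the next rule applies.
Among Marino and Andersen, by years of continuous service (lower first): Marino (24 years) before Andersen (35 years).
Full order: Drummond, Espinoza, Brennan, Harlow, Petrov, Abara, Marino, Andersen.

Drummond, Espinoza, Brennan, Harlow, Petrov, Abara, Marino, Andersen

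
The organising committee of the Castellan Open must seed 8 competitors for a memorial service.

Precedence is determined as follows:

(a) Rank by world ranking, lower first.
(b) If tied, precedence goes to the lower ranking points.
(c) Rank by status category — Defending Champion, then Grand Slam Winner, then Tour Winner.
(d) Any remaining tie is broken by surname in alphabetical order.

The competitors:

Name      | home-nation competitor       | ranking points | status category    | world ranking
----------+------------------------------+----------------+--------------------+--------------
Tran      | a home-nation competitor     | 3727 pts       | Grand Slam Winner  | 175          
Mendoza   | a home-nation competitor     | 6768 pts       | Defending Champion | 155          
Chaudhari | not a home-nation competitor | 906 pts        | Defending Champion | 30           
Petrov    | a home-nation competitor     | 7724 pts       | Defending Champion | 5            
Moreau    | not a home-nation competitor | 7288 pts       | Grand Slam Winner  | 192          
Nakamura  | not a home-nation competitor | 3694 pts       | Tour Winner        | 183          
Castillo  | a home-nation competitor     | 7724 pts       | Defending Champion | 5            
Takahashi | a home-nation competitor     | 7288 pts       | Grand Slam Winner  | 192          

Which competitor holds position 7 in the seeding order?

Moreau

By world ranking (lower first): Castillo and Petrov (both 5); then Chaudhari (30); then Mendoza (155); then Tran (175); then Nakamura (183); then Moreau and Takahashi (both 192).
Castillo and Petrov both have ranking points 7724 pts, so the next rule applies.
Castillo and Petrov are each Defending Champion, so the next rule applies.
Among Castillo and Petrov, alphabetically by surname: Castillo before Petrov.
Moreau and Takahashi both have ranking points 7288 pts, so the next rule applies.
Moreau and Takahashi are each Grand Slam Winner, so the next rule applies.
Among Moreau and Takahashi, alphabetically by surname: Moreau before Takahashi.
Order: Castillo, Petrov, Chaudhari, Mendoza, Tran, Nakamura, Moreau, Takahashi.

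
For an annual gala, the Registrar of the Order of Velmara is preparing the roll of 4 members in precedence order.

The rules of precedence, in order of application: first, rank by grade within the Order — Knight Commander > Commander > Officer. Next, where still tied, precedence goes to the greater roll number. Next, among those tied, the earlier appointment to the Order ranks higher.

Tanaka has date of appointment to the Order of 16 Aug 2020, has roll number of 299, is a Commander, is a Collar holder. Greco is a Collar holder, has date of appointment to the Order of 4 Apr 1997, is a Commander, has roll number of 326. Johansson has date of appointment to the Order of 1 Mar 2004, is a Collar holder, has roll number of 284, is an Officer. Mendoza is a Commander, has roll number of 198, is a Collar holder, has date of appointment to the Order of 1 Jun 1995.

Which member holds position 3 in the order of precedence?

Mendoza

By grade within the Order: Greco, Tanaka and Mendoza (Commander); then Johansson (Officer).
Among Greco, Tanaka and Mendoza, by roll number (higher first): Greco (326) before Tanaka (299) before Mendoza (198).
Order: Greco, Tanaka, Mendoza, Johansson.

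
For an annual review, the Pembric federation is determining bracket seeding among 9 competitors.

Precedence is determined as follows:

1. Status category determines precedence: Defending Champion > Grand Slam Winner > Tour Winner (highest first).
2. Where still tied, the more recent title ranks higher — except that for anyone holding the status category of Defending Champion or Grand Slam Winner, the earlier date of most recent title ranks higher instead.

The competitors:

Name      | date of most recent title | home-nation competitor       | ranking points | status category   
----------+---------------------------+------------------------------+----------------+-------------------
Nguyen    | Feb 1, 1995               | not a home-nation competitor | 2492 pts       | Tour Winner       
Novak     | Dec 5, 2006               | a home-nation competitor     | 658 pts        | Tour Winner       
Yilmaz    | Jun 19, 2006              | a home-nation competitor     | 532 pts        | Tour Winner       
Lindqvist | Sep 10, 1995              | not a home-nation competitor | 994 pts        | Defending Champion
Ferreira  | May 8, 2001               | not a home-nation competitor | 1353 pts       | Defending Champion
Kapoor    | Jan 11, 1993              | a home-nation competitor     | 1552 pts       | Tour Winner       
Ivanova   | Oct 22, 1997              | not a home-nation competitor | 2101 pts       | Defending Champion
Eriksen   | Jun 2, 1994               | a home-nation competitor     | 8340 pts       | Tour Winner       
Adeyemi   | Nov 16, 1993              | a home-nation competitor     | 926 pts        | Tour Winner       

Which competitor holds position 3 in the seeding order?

By status category: Lindqvist, Ivanova and Ferreira (Defending Champion); then Novak, Yilmaz, Nguyen, Eriksen, Adeyemi and Kapoor (Tour Winner).
Among Lindqvist, Ivanova and Ferreira, by date of most recent title (earlier first) (reversed rule for this group): Lindqvist (Sep 10, 1995) before Ivanova (Oct 22, 1997) before Ferreira (May 8, 2001).
Among Novak, Yilmaz, Nguyen, Eriksen, Adeyemi and Kapoor, by date of most recent title (later first): Novak (Dec 5, 2006) before Yilmaz (Jun 19, 2006) before Nguyen (Feb 1, 1995) before Eriksen (Jun 2, 1994) before Adeyemi (Nov 16, 1993) before Kapoor (Jan 11, 1993).
Order: Lindqvist, Ivanova, Ferreira, Novak, Yilmaz, Nguyen, Eriksen, Adeyemi, Kapoor.

Ferreira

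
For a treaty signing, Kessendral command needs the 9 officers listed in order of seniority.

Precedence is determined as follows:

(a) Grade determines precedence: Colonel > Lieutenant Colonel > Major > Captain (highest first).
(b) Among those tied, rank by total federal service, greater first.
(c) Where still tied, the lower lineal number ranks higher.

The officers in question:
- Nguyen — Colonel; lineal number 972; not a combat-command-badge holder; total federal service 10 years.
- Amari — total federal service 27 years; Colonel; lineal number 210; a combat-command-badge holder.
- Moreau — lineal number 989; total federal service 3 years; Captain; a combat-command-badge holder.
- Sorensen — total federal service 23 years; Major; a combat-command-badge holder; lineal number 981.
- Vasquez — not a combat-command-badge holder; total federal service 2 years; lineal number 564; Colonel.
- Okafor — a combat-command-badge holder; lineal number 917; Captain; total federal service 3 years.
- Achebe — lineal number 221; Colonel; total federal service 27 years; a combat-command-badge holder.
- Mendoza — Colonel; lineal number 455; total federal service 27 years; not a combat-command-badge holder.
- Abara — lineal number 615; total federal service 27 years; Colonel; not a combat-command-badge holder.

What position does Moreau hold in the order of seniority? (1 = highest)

By grade: Amari, Achebe, Mendoza, Abara, Nguyen and Vasquez (Colonel); then Sorensen (Major); then Okafor and Moreau (Captain).
Among Amari, Achebe, Mendoza, Abara, Nguyen and Vasquez, by total federal service (higher first): Amari, Achebe, Mendoza and Abara (27 years) before Nguyen (10 years) before Vasquez (2 years).
Among Amari, Achebe, Mendoza and Abara, by lineal number (lower first): Amari (210) before Achebe (221) before Mendoza (455) before Abara (615).
Okafor and Moreau both have total federal service 3 years, so the next rule applies.
Among Okafor and Moreau, by lineal number (lower first): Okafor (917) before Moreau (989).
Order: Amari, Achebe, Mendoza, Abara, Nguyen, Vasquez, Sorensen, Okafor, Moreau. So position 9.

9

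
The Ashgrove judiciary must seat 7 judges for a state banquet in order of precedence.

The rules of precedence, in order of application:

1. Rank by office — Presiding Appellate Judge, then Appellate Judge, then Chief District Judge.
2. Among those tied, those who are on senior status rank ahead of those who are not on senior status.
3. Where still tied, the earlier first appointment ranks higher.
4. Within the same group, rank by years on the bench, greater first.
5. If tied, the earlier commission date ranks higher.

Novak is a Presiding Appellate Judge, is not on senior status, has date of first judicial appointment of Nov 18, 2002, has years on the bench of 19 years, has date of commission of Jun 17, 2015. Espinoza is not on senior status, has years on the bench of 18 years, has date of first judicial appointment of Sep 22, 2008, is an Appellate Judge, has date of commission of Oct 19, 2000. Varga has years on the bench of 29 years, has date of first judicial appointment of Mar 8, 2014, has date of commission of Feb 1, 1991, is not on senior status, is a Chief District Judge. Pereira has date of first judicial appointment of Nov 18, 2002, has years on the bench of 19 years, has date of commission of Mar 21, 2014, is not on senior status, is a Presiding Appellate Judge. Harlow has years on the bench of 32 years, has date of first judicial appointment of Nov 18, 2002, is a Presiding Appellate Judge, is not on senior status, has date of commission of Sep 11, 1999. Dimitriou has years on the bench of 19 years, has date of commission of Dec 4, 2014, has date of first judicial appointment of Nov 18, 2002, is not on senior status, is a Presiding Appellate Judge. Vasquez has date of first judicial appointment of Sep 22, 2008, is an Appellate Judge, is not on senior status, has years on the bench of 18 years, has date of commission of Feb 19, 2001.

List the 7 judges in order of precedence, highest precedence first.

By office: Harlow, Pereira, Dimitriou and Novak (Presiding Appellate Judge); then Espinoza and Vasquez (Appellate Judge); then Varga (Chief District Judge).
Harlow, Pereira, Dimitriou and Novak are each not on senior status, so the next rule applies.
Harlow, Pereira, Dimitriou and Novak all have date of first judicial appointment Nov 18, 2002, so the next rule applies.
Among Harlow, Pereira, Dimitriou and Novak, by years on the bench (higher first): Harlow (32 years) before Pereira, Dimitriou and Novak (19 years).
Among Pereira, Dimitriou and Novak, by date of commission (earlier first): Pereira (Mar 21, 2014) before Dimitriou (Dec 4, 2014) before Novak (Jun 17, 2015).
Espinoza and Vasquez are each not on senior status, so the next rule applies.
Espinoza and Vasquez both have date of first judicial appointment Sep 22, 2008, so the next rule applies.
Espinoza and Vasquez both have years on the bench 18 years, so the next rule applies.
Among Espinoza and Vasquez, by date of commission (earlier first): Espinoza (Oct 19, 2000) before Vasquez (Feb 19, 2001).
Full order: Harlow, Pereira, Dimitriou, Novak, Espinoza, Vasquez, Varga.

Harlow, Pereira, Dimitriou, Novak, Espinoza, Vasquez, Varga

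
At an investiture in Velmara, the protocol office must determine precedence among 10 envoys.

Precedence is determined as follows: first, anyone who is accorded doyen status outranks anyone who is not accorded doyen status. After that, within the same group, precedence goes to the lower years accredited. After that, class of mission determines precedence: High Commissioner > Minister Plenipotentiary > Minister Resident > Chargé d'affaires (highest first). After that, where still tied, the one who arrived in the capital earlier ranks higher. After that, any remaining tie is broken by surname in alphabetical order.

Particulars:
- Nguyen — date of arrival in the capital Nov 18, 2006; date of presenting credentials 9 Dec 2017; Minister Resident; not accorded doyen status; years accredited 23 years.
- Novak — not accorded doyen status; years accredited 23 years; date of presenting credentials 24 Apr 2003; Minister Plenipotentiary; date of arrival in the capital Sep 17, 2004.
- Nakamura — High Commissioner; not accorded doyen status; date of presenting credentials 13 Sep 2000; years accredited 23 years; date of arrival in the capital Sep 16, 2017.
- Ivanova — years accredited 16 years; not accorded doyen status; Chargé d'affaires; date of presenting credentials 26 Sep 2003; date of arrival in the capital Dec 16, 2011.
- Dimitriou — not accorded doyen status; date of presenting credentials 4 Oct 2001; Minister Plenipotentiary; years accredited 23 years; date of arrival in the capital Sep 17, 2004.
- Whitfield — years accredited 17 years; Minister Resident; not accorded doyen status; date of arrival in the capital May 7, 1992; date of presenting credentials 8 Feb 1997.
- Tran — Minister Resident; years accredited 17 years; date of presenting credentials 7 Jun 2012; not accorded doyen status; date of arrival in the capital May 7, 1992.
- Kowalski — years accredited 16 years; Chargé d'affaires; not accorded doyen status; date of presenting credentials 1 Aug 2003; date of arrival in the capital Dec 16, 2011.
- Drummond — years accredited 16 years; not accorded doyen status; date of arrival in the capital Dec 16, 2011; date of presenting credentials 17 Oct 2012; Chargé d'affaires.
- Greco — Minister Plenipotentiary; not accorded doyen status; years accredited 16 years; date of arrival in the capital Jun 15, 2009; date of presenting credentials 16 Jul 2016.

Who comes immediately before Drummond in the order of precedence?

By the first rule: Greco, Drummond, Ivanova, Kowalski, Tran, Whitfield, Nakamura, Dimitriou, Novak and Nguyen (each not accorded doyen status).
Among Greco, Drummond, Ivanova, Kowalski, Tran, Whitfield, Nakamura, Dimitriou, Novak and Nguyen, by years accredited (lower first): Greco, Drummond, Ivanova and Kowalski (16 years) before Tran and Whitfield (17 years) before Nakamura, Dimitriou, Novak and Nguyen (23 years).
Among Greco, Drummond, Ivanova and Kowalski, by class of mission: Greco (Minister Plenipotentiary) before Drummond, Ivanova and Kowalski (Chargé d'affaires).
Drummond, Ivanova and Kowalski all have date of arrival in the capital Dec 16, 2011, so the next rule applies.
Among Drummond, Ivanova and Kowalski, alphabetically by surname: Drummond before Ivanova before Kowalski.
Tran and Whitfield are each Minister Resident, so the next rule applies.
Tran and Whitfield both have date of arrival in the capital May 7, 1992, so the next rule applies.
Among Tran and Whitfield, alphabetically by surname: Tran before Whitfield.
Among Nakamura, Dimitriou, Novak and Nguyen, by class of mission: Nakamura (High Commissioner) before Dimitriou and Novak (Minister Plenipotentiary) before Nguyen (Minister Resident).
Dimitriou and Novak both have date of arrival in the capital Sep 17, 2004, so the next rule applies.
Among Dimitriou and Novak, alphabetically by surname: Dimitriou before Novak.
Order: Greco, Drummond, Ivanova, Kowalski, Tran, Whitfield, Nakamura, Dimitriou, Novak, Nguyen.

Greco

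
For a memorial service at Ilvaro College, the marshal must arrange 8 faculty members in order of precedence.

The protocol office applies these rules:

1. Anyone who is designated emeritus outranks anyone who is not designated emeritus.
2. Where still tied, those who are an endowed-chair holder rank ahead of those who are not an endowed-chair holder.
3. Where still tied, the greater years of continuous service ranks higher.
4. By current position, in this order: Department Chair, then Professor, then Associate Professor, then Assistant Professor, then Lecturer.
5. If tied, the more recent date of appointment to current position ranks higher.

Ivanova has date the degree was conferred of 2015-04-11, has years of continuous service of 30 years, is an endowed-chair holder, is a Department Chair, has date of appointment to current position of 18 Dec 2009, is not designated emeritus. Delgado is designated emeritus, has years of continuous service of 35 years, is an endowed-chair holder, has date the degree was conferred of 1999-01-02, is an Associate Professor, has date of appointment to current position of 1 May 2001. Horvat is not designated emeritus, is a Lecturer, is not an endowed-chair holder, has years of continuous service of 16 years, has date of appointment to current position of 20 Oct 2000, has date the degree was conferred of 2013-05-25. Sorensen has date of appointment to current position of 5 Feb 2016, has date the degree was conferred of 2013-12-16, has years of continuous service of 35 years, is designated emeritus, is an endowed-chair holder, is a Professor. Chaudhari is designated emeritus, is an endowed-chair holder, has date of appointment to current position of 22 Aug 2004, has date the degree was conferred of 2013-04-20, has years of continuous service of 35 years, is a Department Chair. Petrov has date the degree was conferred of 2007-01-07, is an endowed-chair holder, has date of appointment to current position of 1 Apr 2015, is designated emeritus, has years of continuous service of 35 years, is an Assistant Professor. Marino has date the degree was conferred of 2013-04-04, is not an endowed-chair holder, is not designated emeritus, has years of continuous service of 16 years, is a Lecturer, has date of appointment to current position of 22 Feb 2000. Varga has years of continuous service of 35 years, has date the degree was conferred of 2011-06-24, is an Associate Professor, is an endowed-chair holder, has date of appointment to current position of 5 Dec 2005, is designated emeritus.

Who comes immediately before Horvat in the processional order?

By the first rule: Chaudhari, Sorensen, Varga, Delgado and Petrov (each designated emeritus); then Ivanova, Horvat and Marino (each not designated emeritus).
Chaudhari, Sorensen, Varga, Delgado and Petrov are each an endowed-chair holder, so the next rule applies.
Chaudhari, Sorensen, Varga, Delgado and Petrov all have years of continuous service 35 years, so the next rule applies.
Among Chaudhari, Sorensen, Varga, Delgado and Petrov, by current position: Chaudhari (Department Chair) before Sorensen (Professor) before Varga and Delgado (Associate Professor) before Petrov (Assistant Professor).
Among Varga and Delgado, by date of appointment to current position (later first): Varga (5 Dec 2005) before Delgado (1 May 2001).
Among Ivanova, Horvat and Marino, an endowed-chair holder before not an endowed-chair holder: Ivanova (an endowed-chair holder) before Horvat and Marino (not an endowed-chair holder).
Horvat and Marino both have years of continuous service 16 years, so the next rule applies.
Horvat and Marino are each Lecturer, so the next rule applies.
Among Horvat and Marino, by date of appointment to current position (later first): Horvat (20 Oct 2000) before Marino (22 Feb 2000).
Order: Chaudhari, Sorensen, Varga, Delgado, Petrov, Ivanova, Horvat, Marino.

Ivanova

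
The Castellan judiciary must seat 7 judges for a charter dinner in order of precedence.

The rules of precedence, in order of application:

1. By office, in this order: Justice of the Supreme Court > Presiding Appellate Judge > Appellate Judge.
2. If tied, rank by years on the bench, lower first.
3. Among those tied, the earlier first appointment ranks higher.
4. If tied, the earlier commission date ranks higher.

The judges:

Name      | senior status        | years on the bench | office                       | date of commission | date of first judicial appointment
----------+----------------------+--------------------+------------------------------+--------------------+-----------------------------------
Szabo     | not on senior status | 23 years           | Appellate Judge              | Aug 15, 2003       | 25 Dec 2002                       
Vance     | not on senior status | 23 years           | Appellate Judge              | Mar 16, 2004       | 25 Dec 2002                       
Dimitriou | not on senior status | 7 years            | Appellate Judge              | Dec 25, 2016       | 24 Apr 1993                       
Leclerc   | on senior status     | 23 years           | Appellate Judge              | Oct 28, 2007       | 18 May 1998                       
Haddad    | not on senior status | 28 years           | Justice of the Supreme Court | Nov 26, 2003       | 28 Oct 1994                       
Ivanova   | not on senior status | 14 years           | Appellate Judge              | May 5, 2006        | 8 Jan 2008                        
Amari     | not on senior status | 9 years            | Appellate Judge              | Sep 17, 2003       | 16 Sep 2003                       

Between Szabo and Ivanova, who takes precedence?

Ivanova

By office: Haddad (Justice of the Supreme Court); then Dimitriou, Amari, Ivanova, Leclerc, Szabo and Vance (Appellate Judge).
Among Dimitriou, Amari, Ivanova, Leclerc, Szabo and Vance, by years on the bench (lower first): Dimitriou (7 years) before Amari (9 years) before Ivanova (14 years) before Leclerc, Szabo and Vance (23 years).
Among Leclerc, Szabo and Vance, by date of first judicial appointment (earlier first): Leclerc (18 May 1998) before Szabo and Vance (25 Dec 2002).
Among Szabo and Vance, by date of commission (earlier first): Szabo (Aug 15, 2003) before Vance (Mar 16, 2004).
So Ivanova takes precedence.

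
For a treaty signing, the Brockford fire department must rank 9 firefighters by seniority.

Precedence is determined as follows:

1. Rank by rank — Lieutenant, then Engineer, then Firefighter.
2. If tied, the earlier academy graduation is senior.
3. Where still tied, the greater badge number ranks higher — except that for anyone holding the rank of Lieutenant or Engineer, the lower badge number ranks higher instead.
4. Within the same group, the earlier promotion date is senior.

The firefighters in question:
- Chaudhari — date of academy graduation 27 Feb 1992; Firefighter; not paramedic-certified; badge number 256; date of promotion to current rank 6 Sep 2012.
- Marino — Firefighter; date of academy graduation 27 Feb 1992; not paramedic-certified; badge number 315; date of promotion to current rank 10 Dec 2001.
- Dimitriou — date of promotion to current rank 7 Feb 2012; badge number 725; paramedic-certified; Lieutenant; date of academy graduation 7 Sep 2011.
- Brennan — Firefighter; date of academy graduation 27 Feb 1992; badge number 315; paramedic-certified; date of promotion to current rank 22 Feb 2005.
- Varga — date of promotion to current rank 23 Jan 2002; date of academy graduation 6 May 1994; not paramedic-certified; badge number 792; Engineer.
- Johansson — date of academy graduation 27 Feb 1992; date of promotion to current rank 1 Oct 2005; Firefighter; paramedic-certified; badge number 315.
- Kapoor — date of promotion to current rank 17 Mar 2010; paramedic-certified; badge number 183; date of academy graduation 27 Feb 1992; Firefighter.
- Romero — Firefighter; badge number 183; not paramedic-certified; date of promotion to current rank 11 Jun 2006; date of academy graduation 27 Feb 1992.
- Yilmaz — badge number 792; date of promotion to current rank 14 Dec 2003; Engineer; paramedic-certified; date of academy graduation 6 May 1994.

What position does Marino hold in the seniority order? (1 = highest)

4

By rank: Dimitriou (Lieutenant); then Varga and Yilmaz (Engineer); then Marino, Brennan, Johansson, Chaudhari, Romero and Kapoor (Firefighter).
Varga and Yilmaz both have date of academy graduation 6 May 1994, so the next rule applies.
Varga and Yilmaz both have badge number 792, so the next rule applies.
Among Varga and Yilmaz, by date of promotion to current rank (earlier first): Varga (23 Jan 2002) before Yilmaz (14 Dec 2003).
Marino, Brennan, Johansson, Chaudhari, Romero and Kapoor all have date of academy graduation 27 Feb 1992, so the next rule applies.
Among Marino, Brennan, Johansson, Chaudhari, Romero and Kapoor, by badge number (higher first): Marino, Brennan and Johansson (315) before Chaudhari (256) before Romero and Kapoor (183).
Among Marino, Brennan and Johansson, by date of promotion to current rank (earlier first): Marino (10 Dec 2001) before Brennan (22 Feb 2005) before Johansson (1 Oct 2005).
Among Romero and Kapoor, by date of promotion to current rank (earlier first): Romero (11 Jun 2006) before Kapoor (17 Mar 2010).
Order: Dimitriou, Varga, Yilmaz, Marino, Brennan, Johansson, Chaudhari, Romero, Kapoor. So position 4.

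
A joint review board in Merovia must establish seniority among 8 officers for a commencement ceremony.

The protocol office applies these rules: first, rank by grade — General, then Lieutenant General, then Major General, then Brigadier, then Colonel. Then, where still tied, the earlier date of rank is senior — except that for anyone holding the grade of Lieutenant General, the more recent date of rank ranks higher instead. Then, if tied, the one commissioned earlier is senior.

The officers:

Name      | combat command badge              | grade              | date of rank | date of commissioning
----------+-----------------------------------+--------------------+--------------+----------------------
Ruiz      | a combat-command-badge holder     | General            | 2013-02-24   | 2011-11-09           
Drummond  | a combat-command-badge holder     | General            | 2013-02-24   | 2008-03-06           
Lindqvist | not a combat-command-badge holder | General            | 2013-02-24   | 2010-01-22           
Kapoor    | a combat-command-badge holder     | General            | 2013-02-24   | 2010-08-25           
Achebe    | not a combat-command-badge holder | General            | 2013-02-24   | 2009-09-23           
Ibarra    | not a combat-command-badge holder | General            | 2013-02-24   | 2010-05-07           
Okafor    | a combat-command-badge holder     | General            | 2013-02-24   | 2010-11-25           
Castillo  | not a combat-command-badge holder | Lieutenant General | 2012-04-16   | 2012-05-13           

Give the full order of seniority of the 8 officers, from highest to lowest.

Drummond, Achebe, Lindqvist, Ibarra, Kapoor, Okafor, Ruiz, Castillo

By grade: Drummond, Achebe, Lindqvist, Ibarra, Kapoor, Okafor and Ruiz (General); then Castillo (Lieutenant General).
Drummond, Achebe, Lindqvist, Ibarra, Kapoor, Okafor and Ruiz all have date of rank 2013-02-24, so the next rule applies.
Among Drummond, Achebe, Lindqvist, Ibarra, Kapoor, Okafor and Ruiz, by date of commissioning (earlier first): Drummond (2008-03-06) before Achebe (2009-09-23) before Lindqvist (2010-01-22) before Ibarra (2010-05-07) before Kapoor (2010-08-25) before Okafor (2010-11-25) before Ruiz (2011-11-09).
Full order: Drummond, Achebe, Lindqvist, Ibarra, Kapoor, Okafor, Ruiz, Castillo.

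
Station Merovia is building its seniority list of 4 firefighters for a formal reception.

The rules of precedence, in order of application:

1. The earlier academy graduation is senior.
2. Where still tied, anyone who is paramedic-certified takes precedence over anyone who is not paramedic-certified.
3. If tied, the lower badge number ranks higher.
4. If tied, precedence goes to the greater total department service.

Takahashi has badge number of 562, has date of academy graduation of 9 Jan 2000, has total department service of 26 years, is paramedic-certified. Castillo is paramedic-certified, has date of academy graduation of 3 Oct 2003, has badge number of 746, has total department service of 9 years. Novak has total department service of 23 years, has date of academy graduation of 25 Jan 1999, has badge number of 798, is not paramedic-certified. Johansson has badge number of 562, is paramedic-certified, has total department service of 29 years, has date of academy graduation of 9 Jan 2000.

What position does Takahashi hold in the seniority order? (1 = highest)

3

By date of academy graduation (earlier first): Novak (25 Jan 1999); then Johansson and Takahashi (both 9 Jan 2000); then Castillo (3 Oct 2003).
Johansson and Takahashi are each paramedic-certified, so the next rule applies.
Johansson and Takahashi both have badge number 562, so the next rule applies.
Among Johansson and Takahashi, by total department service (higher first): Johansson (29 years) before Takahashi (26 years).
Order: Novak, Johansson, Takahashi, Castillo. So position 3.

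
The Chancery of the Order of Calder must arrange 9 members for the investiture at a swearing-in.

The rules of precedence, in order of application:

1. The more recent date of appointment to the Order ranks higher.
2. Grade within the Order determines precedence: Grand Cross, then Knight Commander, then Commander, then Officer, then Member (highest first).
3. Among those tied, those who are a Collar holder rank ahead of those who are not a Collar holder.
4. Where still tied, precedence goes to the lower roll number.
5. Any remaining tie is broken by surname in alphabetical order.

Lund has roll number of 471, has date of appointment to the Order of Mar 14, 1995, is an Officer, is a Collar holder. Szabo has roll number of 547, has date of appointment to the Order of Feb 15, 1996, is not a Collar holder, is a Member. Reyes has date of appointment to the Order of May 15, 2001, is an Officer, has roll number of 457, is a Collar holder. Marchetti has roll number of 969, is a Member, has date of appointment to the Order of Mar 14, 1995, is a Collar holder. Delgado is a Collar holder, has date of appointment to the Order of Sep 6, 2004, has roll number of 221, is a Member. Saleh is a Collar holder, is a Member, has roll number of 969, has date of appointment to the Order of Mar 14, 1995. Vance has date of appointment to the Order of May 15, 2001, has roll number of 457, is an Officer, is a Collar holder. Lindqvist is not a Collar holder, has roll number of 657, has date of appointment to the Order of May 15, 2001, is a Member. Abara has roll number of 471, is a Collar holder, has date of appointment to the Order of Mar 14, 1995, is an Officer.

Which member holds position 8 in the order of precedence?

Marchetti

By date of appointment to the Order (later first): Delgado (Sep 6, 2004); then Reyes, Vance and Lindqvist (each May 15, 2001); then Szabo (Feb 15, 1996); then Abara, Lund, Marchetti and Saleh (each Mar 14, 1995).
Among Reyes, Vance and Lindqvist, by grade within the Order: Reyes and Vance (Officer) before Lindqvist (Member).
Reyes and Vance are each a Collar holder, so the next rule applies.
Reyes and Vance both have roll number 457, so the next rule applies.
Among Reyes and Vance, alphabetically by surname: Reyes before Vance.
Among Abara, Lund, Marchetti and Saleh, by grade within the Order: Abara and Lund (Officer) before Marchetti and Saleh (Member).
Abara and Lund are each a Collar holder, so the next rule applies.
Abara and Lund both have roll number 471, so the next rule applies.
Among Abara and Lund, alphabetically by surname: Abara before Lund.
Marchetti and Saleh are each a Collar holder, so the next rule applies.
Marchetti and Saleh both have roll number 969, so the next rule applies.
Among Marchetti and Saleh, alphabetically by surname: Marchetti before Saleh.
Order: Delgado, Reyes, Vance, Lindqvist, Szabo, Abara, Lund, Marchetti, Saleh.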